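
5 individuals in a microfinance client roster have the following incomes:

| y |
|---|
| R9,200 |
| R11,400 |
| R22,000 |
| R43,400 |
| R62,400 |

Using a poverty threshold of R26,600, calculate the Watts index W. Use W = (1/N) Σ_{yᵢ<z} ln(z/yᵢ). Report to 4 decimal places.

Incomes under z: R9,200, R11,400, R22,000 (q = 3 of N = 5).
Log shortfalls: ln(26600/9200) = 1.0617; ln(26600/11400) = 0.8473; ln(26600/22000) = 0.1899.
W = 2.098874 / 5 = 0.4198.

0.4198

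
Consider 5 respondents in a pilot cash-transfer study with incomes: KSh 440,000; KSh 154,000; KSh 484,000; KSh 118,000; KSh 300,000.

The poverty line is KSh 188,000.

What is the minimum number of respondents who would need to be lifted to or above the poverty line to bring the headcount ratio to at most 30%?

Currently q = 2 of N = 5 are below the line (H = 0.400).
A headcount ratio of at most 30% allows at most ⌊0.30 × 5⌋ = 1 poor respondents.
So at least 2 − 1 = 1 must be lifted.

1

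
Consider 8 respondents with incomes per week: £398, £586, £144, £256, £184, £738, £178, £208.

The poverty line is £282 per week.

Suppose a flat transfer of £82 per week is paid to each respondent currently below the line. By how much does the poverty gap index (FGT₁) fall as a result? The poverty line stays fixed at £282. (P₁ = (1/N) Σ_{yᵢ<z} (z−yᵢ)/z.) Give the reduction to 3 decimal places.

Before: below the line — £144, £178, £184, £208, £256; poverty gap index (FGT₁) = 0.19504.
After the £82 transfer: below the line — £226, £260, £266; poverty gap index (FGT₁) = 0.04167.
Reduction = 0.19504 − 0.04167 = 0.153.

0.153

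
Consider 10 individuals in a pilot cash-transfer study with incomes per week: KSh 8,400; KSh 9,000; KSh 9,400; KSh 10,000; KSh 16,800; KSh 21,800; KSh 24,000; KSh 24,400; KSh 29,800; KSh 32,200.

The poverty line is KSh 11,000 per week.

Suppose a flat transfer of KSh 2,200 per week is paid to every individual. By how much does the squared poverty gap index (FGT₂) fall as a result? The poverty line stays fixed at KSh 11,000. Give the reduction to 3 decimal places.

0.012

Before: below the line — KSh 8,400, KSh 9,000, KSh 9,400, KSh 10,000; squared poverty gap index (FGT₂) = 0.01183.
After the KSh 2,200 transfer: below the line — KSh 10,600; squared poverty gap index (FGT₂) = 0.00013.
Reduction = 0.01183 − 0.00013 = 0.012.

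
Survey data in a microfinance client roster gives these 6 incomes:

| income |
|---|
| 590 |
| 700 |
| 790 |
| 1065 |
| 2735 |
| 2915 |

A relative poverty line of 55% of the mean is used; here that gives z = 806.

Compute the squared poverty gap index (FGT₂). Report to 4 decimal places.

0.0149

Below the line: 590, 700, 790 (q = 3 of N = 6).
Shortfall ratios: (806−590)/806 = 0.2680; (806−700)/806 = 0.1315; (806−790)/806 = 0.0199.
Squared: 0.0718; 0.0173; 0.0004.
Sum = 0.089509; P₂ = 0.089509 / 6 = 0.0149.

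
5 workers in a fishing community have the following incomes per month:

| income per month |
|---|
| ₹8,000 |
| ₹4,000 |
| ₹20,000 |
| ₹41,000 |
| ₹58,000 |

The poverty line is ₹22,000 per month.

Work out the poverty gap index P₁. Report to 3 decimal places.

Below the line: ₹4,000, ₹8,000, ₹20,000 (q = 3 of N = 5).
Normalized shortfalls: (22000−4000)/22000 = 0.8182; (22000−8000)/22000 = 0.6364; (22000−20000)/22000 = 0.0909.
Sum of shortfalls = 1.545455; P₁ averages over all N: 1.545455 / 5 = 0.309.

0.309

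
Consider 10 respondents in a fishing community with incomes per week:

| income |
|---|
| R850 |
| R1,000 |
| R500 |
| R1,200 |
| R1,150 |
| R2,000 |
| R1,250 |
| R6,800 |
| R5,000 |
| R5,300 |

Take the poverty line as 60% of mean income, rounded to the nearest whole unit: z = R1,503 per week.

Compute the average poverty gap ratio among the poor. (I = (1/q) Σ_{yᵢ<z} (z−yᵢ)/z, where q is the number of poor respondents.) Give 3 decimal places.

0.340

Incomes under z: R500, R850, R1,000, R1,150, R1,200, R1,250 (q = 6 of N = 10).
Relative gaps: 0.6673, 0.4345, 0.3347, 0.2349, 0.2016, 0.1683; sum = 2.041251.
I averages over the q = 6 poor units only: 2.041251 / 6 = 0.340.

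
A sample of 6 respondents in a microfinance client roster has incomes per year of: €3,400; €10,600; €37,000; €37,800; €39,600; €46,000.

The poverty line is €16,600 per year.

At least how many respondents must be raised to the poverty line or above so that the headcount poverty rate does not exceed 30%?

1

Currently q = 2 of N = 6 are below the line (H = 0.333).
A headcount ratio of at most 30% allows at most ⌊0.30 × 6⌋ = 1 poor respondents.
So at least 2 − 1 = 1 must be lifted.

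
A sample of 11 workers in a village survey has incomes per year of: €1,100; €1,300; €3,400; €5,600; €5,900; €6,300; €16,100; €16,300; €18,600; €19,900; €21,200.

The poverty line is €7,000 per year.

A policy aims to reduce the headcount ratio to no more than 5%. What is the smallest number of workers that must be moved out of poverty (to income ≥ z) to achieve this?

6

Currently q = 6 of N = 11 are below the line (H = 0.545).
A headcount ratio of at most 5% allows at most ⌊0.05 × 11⌋ = 0 poor workers.
So at least 6 − 0 = 6 must be lifted.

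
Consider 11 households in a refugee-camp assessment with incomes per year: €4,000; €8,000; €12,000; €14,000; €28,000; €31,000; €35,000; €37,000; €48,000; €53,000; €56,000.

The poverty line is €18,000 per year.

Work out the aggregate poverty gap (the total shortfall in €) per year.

€34,000

Poor units: €4,000, €8,000, €12,000, €14,000 (q = 4 of N = 11).
Individual gaps: 18000−4000 = 14000; 18000−8000 = 10000; 18000−12000 = 6000; 18000−14000 = 4000.
Aggregate gap = €34,000.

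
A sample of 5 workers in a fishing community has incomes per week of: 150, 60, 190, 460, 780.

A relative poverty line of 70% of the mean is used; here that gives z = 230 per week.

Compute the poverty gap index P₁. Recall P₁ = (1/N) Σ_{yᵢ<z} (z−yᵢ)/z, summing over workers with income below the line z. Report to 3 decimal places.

0.252

Incomes under z: 60, 150, 190 (q = 3 of N = 5).
Shortfall ratios: (230−60)/230 = 0.7391; (230−150)/230 = 0.3478; (230−190)/230 = 0.1739.
Σ = 1.260870. Dividing by the full population N = 5 gives P₁ = 0.252.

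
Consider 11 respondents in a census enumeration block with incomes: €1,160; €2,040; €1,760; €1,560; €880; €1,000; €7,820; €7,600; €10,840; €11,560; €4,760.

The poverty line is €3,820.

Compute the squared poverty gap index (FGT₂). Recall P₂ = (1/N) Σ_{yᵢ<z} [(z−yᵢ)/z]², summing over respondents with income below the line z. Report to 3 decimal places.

0.225

Poor units: €880, €1,000, €1,160, €1,560, €1,760, €2,040 (q = 6 of N = 11).
Shortfall ratios: (3820−880)/3820 = 0.7696; (3820−1000)/3820 = 0.7382; (3820−1160)/3820 = 0.6963; (3820−1560)/3820 = 0.5916; (3820−1760)/3820 = 0.5393; (3820−2040)/3820 = 0.4660.
Squared: 0.5923; 0.5450; 0.4849; 0.3500; 0.2908; 0.2171.
Sum = 2.480140; P₂ = 2.480140 / 11 = 0.225.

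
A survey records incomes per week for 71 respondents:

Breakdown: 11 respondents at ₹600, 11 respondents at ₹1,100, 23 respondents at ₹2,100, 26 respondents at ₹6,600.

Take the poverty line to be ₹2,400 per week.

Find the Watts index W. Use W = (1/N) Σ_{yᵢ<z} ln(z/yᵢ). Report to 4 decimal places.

Incomes under z: 11×₹600, 11×₹1,100, 23×₹2,100 (q = 45 of N = 71).
Log shortfalls: ln(2400/600) = 1.3863 (×11); ln(2400/1100) = 0.7802 (×11); ln(2400/2100) = 0.1335 (×23).
W = 26.902204 / 71 = 0.3789.

0.3789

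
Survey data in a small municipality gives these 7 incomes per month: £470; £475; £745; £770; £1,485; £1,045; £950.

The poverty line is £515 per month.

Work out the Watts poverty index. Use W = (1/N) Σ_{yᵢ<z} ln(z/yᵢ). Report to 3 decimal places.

Incomes under z: £470, £475 (q = 2 of N = 7).
ln(z/y) terms: ln(515/470) = 0.0914; ln(515/475) = 0.0809.
W = 0.172286 / 7 = 0.025.

0.025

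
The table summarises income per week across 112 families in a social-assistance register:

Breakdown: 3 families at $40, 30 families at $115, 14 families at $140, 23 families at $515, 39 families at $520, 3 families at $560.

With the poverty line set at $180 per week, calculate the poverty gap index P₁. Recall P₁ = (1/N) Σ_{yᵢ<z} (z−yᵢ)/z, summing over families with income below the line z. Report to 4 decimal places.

Incomes under z: 3×$40, 30×$115, 14×$140 (q = 47 of N = 112).
Gap ratios (z−y)/z: (180−40)/180 = 0.7778 (×3); (180−115)/180 = 0.3611 (×30); (180−140)/180 = 0.2222 (×14).
Σ = 16.277778. Dividing by the full population N = 112 gives P₁ = 0.1453.

0.1453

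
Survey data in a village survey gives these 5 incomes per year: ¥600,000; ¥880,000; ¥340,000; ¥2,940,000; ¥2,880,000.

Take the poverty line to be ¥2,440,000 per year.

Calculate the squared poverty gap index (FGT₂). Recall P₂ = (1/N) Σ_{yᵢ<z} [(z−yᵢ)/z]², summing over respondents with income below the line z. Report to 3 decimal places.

Incomes under z: ¥340,000, ¥600,000, ¥880,000 (q = 3 of N = 5).
Normalized shortfalls: (2440000−340000)/2440000 = 0.8607; (2440000−600000)/2440000 = 0.7541; (2440000−880000)/2440000 = 0.6393.
Squared: 0.7407; 0.5687; 0.4088.
Sum = 1.718154; P₂ = 1.718154 / 5 = 0.344.

0.344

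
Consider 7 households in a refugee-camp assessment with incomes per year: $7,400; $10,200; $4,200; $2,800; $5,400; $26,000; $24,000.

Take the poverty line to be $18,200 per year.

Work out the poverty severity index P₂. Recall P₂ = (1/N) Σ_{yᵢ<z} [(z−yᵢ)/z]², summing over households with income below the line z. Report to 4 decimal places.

0.3354

Incomes under z: $2,800, $4,200, $5,400, $7,400, $10,200 (q = 5 of N = 7).
Normalized shortfalls: (18200−2800)/18200 = 0.8462; (18200−4200)/18200 = 0.7692; (18200−5400)/18200 = 0.7033; (18200−7400)/18200 = 0.5934; (18200−10200)/18200 = 0.4396.
Squared: 0.7160; 0.5917; 0.4946; 0.3521; 0.1932.
Sum = 2.347663; P₂ = 2.347663 / 7 = 0.3354.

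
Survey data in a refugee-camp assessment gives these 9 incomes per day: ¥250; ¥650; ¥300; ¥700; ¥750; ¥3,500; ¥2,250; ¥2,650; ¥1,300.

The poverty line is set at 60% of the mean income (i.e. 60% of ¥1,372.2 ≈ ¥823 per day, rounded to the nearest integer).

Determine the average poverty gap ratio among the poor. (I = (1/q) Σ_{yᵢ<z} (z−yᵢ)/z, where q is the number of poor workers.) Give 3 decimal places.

Below the line: ¥250, ¥300, ¥650, ¥700, ¥750 (q = 5 of N = 9).
Relative gaps: 0.6962, 0.6355, 0.2102, 0.1495, 0.0887; sum = 1.780073.
The income-gap ratio divides by q (the poor only): 1.780073 / 5 = 0.356.

0.356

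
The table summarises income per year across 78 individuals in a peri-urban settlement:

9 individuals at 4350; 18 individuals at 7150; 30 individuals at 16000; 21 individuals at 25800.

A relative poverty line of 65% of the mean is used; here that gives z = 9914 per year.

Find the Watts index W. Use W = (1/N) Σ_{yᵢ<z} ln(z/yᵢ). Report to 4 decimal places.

Below z: 9×4350, 18×7150 (q = 27 of N = 78).
Log gaps: ln(9914/4350) = 0.8238 (×9); ln(9914/7150) = 0.3268 (×18).
W = 13.296988 / 78 = 0.1705.

0.1705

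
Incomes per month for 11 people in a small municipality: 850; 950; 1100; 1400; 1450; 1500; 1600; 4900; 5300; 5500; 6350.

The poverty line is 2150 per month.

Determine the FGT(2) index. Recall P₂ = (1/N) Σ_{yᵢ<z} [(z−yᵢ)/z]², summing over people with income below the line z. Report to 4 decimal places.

0.1182

Poor units: 850, 950, 1100, 1400, 1450, 1500, 1600 (q = 7 of N = 11).
Gap ratios (z−y)/z: (2150−850)/2150 = 0.6047; (2150−950)/2150 = 0.5581; (2150−1100)/2150 = 0.4884; (2150−1400)/2150 = 0.3488; (2150−1450)/2150 = 0.3256; (2150−1500)/2150 = 0.3023; (2150−1600)/2150 = 0.2558.
Squared: 0.3656; 0.3115; 0.2385; 0.1217; 0.1060; 0.0914; 0.0654.
Sum = 1.300162; P₂ = 1.300162 / 11 = 0.1182.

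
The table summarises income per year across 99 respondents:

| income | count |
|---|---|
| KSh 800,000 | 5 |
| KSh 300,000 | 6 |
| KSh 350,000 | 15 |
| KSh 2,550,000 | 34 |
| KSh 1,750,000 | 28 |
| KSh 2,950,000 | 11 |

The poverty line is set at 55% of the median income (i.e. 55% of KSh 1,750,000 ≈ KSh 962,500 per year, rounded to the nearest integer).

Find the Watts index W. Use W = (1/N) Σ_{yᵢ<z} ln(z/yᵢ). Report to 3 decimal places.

0.233

Below the line: 6×KSh 300,000, 15×KSh 350,000, 5×KSh 800,000 (q = 26 of N = 99).
ln(z/y) terms: ln(962500/300000) = 1.1658 (×6); ln(962500/350000) = 1.0116 (×15); ln(962500/800000) = 0.1849 (×5).
W = 23.093135 / 99 = 0.233.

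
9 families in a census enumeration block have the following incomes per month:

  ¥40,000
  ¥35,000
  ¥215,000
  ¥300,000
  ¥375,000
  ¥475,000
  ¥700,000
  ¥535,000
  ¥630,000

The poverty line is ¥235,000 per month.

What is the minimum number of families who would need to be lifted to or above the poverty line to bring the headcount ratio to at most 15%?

Currently q = 3 of N = 9 are below the line (H = 0.333).
A headcount ratio of at most 15% allows at most ⌊0.15 × 9⌋ = 1 poor families.
So at least 3 − 1 = 2 must be lifted.

2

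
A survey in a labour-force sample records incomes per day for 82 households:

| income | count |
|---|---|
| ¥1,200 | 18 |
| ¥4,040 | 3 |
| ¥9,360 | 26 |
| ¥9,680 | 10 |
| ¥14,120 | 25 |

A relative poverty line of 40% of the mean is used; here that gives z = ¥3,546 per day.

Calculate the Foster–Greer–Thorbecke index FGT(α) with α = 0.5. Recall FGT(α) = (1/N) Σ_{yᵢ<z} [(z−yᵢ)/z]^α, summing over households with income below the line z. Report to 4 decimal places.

0.1785

Incomes under z: 18×¥1,200 (q = 18 of N = 82).
Shortfall ratios: (3546−1200)/3546 = 0.6616 (×18).
Raised to α = 0.5: 0.81338 (×18).
Sum = 14.640879; FGT(0.5) = 14.640879 / 82 = 0.1785.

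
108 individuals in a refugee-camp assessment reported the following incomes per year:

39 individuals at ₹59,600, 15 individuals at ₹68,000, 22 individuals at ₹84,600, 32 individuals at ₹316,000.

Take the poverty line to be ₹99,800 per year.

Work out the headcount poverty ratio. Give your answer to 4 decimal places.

76 of the 108 individuals have income below ₹99,800.
H = 76/108 = 0.7037.

0.7037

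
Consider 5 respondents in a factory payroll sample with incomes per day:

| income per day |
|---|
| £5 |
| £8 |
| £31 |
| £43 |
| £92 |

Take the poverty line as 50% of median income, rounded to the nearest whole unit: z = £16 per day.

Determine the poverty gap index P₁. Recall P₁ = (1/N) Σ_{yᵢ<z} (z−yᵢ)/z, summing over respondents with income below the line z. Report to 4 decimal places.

Below z: £5, £8 (q = 2 of N = 5).
Normalized shortfalls: (16−5)/16 = 0.6875; (16−8)/16 = 0.5000.
Σ = 1.187500. Dividing by the full population N = 5 gives P₁ = 0.2375.

0.2375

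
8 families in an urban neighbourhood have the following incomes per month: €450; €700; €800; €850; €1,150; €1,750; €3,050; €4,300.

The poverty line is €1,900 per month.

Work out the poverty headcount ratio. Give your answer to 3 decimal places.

0.750

6 of the 8 families have income below €1,900.
H = 6/8 = 0.750.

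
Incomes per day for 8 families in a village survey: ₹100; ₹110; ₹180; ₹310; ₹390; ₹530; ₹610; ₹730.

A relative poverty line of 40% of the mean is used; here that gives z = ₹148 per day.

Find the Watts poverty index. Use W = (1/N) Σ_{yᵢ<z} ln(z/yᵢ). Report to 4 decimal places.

0.0861

Below z: ₹100, ₹110 (q = 2 of N = 8).
ln(z/y) terms: ln(148/100) = 0.3920; ln(148/110) = 0.2967.
W = 0.688774 / 8 = 0.0861.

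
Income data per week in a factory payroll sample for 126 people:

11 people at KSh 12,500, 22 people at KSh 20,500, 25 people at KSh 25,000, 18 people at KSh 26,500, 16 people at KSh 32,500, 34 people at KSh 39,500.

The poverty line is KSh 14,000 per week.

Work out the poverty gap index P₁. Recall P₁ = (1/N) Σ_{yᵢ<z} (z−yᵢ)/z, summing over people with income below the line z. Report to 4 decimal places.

Below z: 11×KSh 12,500 (q = 11 of N = 126).
Shortfall ratios: (14000−12500)/14000 = 0.1071 (×11).
Sum of shortfalls = 1.178571; P₁ averages over all N: 1.178571 / 126 = 0.0094.

0.0094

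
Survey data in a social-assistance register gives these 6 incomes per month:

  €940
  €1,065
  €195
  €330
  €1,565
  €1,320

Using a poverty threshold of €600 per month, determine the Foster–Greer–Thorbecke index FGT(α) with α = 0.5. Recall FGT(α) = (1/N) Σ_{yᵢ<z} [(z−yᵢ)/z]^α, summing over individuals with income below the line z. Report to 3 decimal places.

Below z: €195, €330 (q = 2 of N = 6).
Relative gaps: (600−195)/600 = 0.6750; (600−330)/600 = 0.4500.
Raised to α = 0.5: 0.82158; 0.67082.
Sum = 1.492404; FGT(0.5) = 1.492404 / 6 = 0.249.

0.249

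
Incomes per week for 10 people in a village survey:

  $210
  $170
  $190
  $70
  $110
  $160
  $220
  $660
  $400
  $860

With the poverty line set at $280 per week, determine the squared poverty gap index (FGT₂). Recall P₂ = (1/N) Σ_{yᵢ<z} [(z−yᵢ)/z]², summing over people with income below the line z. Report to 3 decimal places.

0.148

Incomes under z: $70, $110, $160, $170, $190, $210, $220 (q = 7 of N = 10).
Normalized shortfalls: (280−70)/280 = 0.7500; (280−110)/280 = 0.6071; (280−160)/280 = 0.4286; (280−170)/280 = 0.3929; (280−190)/280 = 0.3214; (280−210)/280 = 0.2500; (280−220)/280 = 0.2143.
Squared: 0.5625; 0.3686; 0.1837; 0.1543; 0.1033; 0.0625; 0.0459.
Sum = 1.480867; P₂ = 1.480867 / 10 = 0.148.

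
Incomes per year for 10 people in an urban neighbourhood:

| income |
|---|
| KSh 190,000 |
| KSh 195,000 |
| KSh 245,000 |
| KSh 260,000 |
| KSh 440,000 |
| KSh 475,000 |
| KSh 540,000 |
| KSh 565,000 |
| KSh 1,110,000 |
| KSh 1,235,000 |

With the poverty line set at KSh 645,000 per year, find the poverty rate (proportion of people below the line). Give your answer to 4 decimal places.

8 of the 10 people have income below KSh 645,000.
H = 8/10 = 0.8000.

0.8000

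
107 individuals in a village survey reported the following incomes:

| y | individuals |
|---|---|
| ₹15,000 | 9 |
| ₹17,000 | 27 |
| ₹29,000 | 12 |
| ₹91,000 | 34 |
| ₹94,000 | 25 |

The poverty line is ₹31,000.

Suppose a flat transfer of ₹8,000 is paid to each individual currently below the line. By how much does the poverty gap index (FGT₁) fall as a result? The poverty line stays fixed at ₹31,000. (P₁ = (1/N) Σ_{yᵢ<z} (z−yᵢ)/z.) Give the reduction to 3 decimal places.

Before: below the line — 9×₹15,000, 27×₹17,000, 12×₹29,000; poverty gap index (FGT₁) = 0.16461.
After the ₹8,000 transfer: below the line — 9×₹23,000, 27×₹25,000; poverty gap index (FGT₁) = 0.07055.
Reduction = 0.16461 − 0.07055 = 0.094.

0.094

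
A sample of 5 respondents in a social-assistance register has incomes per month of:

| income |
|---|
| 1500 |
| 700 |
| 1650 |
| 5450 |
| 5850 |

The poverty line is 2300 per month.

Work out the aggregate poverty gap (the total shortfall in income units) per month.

Poor units: 700, 1500, 1650 (q = 3 of N = 5).
Individual gaps: 2300−700 = 1600; 2300−1500 = 800; 2300−1650 = 650.
Aggregate gap = 3050.

3050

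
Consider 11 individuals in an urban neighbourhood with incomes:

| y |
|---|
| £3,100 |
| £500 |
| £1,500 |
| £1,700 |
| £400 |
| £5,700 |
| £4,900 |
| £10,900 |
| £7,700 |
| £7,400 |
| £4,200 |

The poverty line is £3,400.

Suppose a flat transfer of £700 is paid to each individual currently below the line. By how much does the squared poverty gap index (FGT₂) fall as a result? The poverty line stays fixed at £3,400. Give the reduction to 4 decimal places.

0.0899

Before: below the line — £400, £500, £1,500, £1,700, £3,100; squared poverty gap index (FGT₂) = 0.188739.
After the £700 transfer: below the line — £1,100, £1,200, £2,200, £2,400; squared poverty gap index (FGT₂) = 0.098852.
Reduction = 0.188739 − 0.098852 = 0.0899.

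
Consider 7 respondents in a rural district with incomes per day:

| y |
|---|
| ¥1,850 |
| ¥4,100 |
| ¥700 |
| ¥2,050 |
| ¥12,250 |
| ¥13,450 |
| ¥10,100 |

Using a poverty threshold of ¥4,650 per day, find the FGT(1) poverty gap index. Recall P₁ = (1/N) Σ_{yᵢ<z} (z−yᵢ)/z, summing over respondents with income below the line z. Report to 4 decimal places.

Poor units: ¥700, ¥1,850, ¥2,050, ¥4,100 (q = 4 of N = 7).
Relative gaps: (4650−700)/4650 = 0.8495; (4650−1850)/4650 = 0.6022; (4650−2050)/4650 = 0.5591; (4650−4100)/4650 = 0.1183.
Σ = 2.129032. Dividing by the full population N = 7 gives P₁ = 0.3041.

0.3041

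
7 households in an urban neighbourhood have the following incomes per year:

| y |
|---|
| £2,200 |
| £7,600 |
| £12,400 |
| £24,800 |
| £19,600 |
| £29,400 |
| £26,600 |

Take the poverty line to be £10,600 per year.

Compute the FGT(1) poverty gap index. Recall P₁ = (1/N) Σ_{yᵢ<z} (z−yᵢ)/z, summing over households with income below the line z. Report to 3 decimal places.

0.154

Below the line: £2,200, £7,600 (q = 2 of N = 7).
Normalized shortfalls: (10600−2200)/10600 = 0.7925; (10600−7600)/10600 = 0.2830.
Sum of shortfalls = 1.075472; P₁ averages over all N: 1.075472 / 7 = 0.154.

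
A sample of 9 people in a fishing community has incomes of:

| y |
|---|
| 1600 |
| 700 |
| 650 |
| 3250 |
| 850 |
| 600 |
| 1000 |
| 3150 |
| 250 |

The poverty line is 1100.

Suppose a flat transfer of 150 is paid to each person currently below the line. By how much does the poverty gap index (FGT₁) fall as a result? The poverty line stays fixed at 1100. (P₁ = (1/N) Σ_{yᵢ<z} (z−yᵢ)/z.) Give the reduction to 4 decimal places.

Before: below the line — 250, 600, 650, 700, 850, 1000; poverty gap index (FGT₁) = 0.257576.
After the 150 transfer: below the line — 400, 750, 800, 850, 1000; poverty gap index (FGT₁) = 0.171717.
Reduction = 0.257576 − 0.171717 = 0.0859.

0.0859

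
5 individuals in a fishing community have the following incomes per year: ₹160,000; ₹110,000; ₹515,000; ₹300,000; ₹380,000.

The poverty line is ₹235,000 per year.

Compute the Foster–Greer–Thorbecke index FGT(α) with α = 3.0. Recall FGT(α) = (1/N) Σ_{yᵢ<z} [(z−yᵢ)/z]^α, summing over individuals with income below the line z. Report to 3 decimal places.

Poor units: ₹110,000, ₹160,000 (q = 2 of N = 5).
Relative gaps: (235000−110000)/235000 = 0.5319; (235000−160000)/235000 = 0.3191.
Raised to α = 3.0: 0.15050; 0.03251.
Sum = 0.183004; FGT(3.0) = 0.183004 / 5 = 0.037.

0.037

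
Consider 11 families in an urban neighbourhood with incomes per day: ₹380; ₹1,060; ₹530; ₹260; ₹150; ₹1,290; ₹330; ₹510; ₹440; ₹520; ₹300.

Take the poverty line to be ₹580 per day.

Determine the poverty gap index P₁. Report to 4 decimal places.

Below the line: ₹150, ₹260, ₹300, ₹330, ₹380, ₹440, ₹510, ₹520, ₹530 (q = 9 of N = 11).
Relative gaps: (580−150)/580 = 0.7414; (580−260)/580 = 0.5517; (580−300)/580 = 0.4828; (580−330)/580 = 0.4310; (580−380)/580 = 0.3448; (580−440)/580 = 0.2414; (580−510)/580 = 0.1207; (580−520)/580 = 0.1034; (580−530)/580 = 0.0862.
Σ = 3.103448. Dividing by the full population N = 11 gives P₁ = 0.2821.

0.2821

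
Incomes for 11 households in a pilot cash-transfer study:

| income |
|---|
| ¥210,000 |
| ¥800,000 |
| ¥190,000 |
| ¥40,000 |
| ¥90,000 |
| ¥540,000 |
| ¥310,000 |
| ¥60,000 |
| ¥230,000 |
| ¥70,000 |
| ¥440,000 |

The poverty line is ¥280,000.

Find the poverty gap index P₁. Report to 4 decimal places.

0.3474

Below z: ¥40,000, ¥60,000, ¥70,000, ¥90,000, ¥190,000, ¥210,000, ¥230,000 (q = 7 of N = 11).
Normalized shortfalls: (280000−40000)/280000 = 0.8571; (280000−60000)/280000 = 0.7857; (280000−70000)/280000 = 0.7500; (280000−90000)/280000 = 0.6786; (280000−190000)/280000 = 0.3214; (280000−210000)/280000 = 0.2500; (280000−230000)/280000 = 0.1786.
Σ = 3.821429. Dividing by the full population N = 11 gives P₁ = 0.3474.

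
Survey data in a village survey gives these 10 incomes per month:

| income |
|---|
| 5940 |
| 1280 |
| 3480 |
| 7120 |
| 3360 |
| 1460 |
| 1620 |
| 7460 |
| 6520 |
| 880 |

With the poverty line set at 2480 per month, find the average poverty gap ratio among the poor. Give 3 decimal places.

0.472

Below the line: 880, 1280, 1460, 1620 (q = 4 of N = 10).
Shortfall ratios (z−y)/z: 0.6452, 0.4839, 0.4113, 0.3468; sum = 1.887097.
I averages over the q = 4 poor units only: 1.887097 / 4 = 0.472.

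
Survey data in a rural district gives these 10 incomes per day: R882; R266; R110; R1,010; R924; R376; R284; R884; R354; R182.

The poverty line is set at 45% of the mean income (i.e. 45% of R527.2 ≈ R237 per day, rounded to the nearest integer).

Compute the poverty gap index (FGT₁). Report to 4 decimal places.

0.0768

Poor units: R110, R182 (q = 2 of N = 10).
Gap ratios (z−y)/z: (237−110)/237 = 0.5359; (237−182)/237 = 0.2321.
Σ = 0.767932. Dividing by the full population N = 10 gives P₁ = 0.0768.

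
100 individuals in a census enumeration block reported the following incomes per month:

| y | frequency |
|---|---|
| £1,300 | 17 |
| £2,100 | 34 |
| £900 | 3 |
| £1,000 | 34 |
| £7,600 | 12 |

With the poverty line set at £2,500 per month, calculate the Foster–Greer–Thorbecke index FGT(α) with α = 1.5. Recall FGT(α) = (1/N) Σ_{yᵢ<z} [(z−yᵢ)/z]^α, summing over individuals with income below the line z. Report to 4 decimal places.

0.2517

Incomes under z: 3×£900, 34×£1,000, 17×£1,300, 34×£2,100 (q = 88 of N = 100).
Normalized shortfalls: (2500−900)/2500 = 0.6400 (×3); (2500−1000)/2500 = 0.6000 (×34); (2500−1300)/2500 = 0.4800 (×17); (2500−2100)/2500 = 0.1600 (×34).
Raised to α = 1.5: 0.51200 (×3); 0.46476 (×34); 0.33255 (×17); 0.06400 (×34).
Sum = 25.167186; FGT(1.5) = 25.167186 / 100 = 0.2517.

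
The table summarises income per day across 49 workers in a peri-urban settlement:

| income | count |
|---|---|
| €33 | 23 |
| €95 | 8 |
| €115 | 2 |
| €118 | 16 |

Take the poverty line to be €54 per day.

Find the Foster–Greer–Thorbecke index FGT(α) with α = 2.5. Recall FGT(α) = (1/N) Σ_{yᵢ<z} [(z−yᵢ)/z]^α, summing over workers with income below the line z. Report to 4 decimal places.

0.0443

Incomes under z: 23×€33 (q = 23 of N = 49).
Gap ratios (z−y)/z: (54−33)/54 = 0.3889 (×23).
Raised to α = 2.5: 0.09431 (×23).
Sum = 2.169160; FGT(2.5) = 2.169160 / 49 = 0.0443.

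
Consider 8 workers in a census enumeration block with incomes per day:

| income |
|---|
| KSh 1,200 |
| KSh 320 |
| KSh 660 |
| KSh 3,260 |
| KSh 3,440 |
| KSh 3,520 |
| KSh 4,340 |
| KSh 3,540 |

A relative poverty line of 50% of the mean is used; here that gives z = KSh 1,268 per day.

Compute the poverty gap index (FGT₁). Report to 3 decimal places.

0.160

Below the line: KSh 320, KSh 660, KSh 1,200 (q = 3 of N = 8).
Shortfall ratios: (1268−320)/1268 = 0.7476; (1268−660)/1268 = 0.4795; (1268−1200)/1268 = 0.0536.
Σ = 1.280757. Dividing by the full population N = 8 gives P₁ = 0.160.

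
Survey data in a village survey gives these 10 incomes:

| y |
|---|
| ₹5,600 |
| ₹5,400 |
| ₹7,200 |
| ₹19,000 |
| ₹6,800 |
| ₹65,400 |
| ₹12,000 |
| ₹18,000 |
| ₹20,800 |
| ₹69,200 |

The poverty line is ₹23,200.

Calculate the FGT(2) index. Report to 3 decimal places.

0.247

Below z: ₹5,400, ₹5,600, ₹6,800, ₹7,200, ₹12,000, ₹18,000, ₹19,000, ₹20,800 (q = 8 of N = 10).
Gap ratios (z−y)/z: (23200−5400)/23200 = 0.7672; (23200−5600)/23200 = 0.7586; (23200−6800)/23200 = 0.7069; (23200−7200)/23200 = 0.6897; (23200−12000)/23200 = 0.4828; (23200−18000)/23200 = 0.2241; (23200−19000)/23200 = 0.1810; (23200−20800)/23200 = 0.1034.
Squared: 0.5887; 0.5755; 0.4997; 0.4756; 0.2331; 0.0502; 0.0328; 0.0107.
Sum = 2.466260; P₂ = 2.466260 / 10 = 0.247.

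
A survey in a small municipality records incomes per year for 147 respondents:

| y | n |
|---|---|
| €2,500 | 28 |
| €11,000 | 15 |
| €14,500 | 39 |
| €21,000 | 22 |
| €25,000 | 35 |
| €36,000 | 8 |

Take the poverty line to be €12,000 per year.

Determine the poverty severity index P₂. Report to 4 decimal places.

Below the line: 28×€2,500, 15×€11,000 (q = 43 of N = 147).
Relative gaps: (12000−2500)/12000 = 0.7917 (×28); (12000−11000)/12000 = 0.0833 (×15).
Squared: 0.6267 (×28); 0.0069 (×15).
Sum = 17.652778; P₂ = 17.652778 / 147 = 0.1201.

0.1201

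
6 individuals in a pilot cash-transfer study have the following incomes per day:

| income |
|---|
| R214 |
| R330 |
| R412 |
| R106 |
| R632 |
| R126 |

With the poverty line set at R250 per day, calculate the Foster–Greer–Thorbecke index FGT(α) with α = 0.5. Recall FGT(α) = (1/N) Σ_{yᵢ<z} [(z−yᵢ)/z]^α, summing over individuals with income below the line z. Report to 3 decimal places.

Below the line: R106, R126, R214 (q = 3 of N = 6).
Relative gaps: (250−106)/250 = 0.5760; (250−126)/250 = 0.4960; (250−214)/250 = 0.1440.
Raised to α = 0.5: 0.75895; 0.70427; 0.37947.
Sum = 1.842693; FGT(0.5) = 1.842693 / 6 = 0.307.

0.307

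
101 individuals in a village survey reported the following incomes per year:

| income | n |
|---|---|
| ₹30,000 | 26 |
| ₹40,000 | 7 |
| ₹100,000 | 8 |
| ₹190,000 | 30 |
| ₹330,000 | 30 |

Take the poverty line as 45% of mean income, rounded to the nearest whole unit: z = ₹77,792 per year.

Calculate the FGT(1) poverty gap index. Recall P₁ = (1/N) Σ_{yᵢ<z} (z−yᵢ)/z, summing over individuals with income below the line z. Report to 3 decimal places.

0.192

Below z: 26×₹30,000, 7×₹40,000 (q = 33 of N = 101).
Normalized shortfalls: (77792−30000)/77792 = 0.6144 (×26); (77792−40000)/77792 = 0.4858 (×7).
Σ = 19.373920. Dividing by the full population N = 101 gives P₁ = 0.192.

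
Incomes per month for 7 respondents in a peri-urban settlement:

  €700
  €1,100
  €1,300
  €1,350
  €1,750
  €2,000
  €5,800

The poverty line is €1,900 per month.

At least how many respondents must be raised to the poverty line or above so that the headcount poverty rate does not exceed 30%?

Currently q = 5 of N = 7 are below the line (H = 0.714).
A headcount ratio of at most 30% allows at most ⌊0.30 × 7⌋ = 2 poor respondents.
So at least 5 − 2 = 3 must be lifted.

3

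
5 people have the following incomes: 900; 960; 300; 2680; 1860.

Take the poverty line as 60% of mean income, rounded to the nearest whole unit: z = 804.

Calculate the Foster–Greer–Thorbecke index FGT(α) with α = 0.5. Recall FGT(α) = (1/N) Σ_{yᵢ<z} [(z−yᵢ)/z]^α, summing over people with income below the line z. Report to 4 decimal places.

0.1583

Below the line: 300 (q = 1 of N = 5).
Normalized shortfalls: (804−300)/804 = 0.6269.
Raised to α = 0.5: 0.79175.
Sum = 0.791748; FGT(0.5) = 0.791748 / 5 = 0.1583.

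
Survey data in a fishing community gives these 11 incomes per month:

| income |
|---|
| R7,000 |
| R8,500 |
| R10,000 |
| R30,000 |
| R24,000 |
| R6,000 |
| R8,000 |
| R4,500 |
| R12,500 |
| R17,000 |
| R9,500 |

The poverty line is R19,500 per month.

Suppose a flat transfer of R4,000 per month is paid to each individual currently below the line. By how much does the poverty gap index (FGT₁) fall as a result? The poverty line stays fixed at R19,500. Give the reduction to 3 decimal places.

Before: below the line — R4,500, R6,000, R7,000, R8,000, R8,500, R9,500, R10,000, R12,500, R17,000; poverty gap index (FGT₁) = 0.43124.
After the R4,000 transfer: below the line — R8,500, R10,000, R11,000, R12,000, R12,500, R13,500, R14,000, R16,500; poverty gap index (FGT₁) = 0.27040.
Reduction = 0.43124 − 0.27040 = 0.161.

0.161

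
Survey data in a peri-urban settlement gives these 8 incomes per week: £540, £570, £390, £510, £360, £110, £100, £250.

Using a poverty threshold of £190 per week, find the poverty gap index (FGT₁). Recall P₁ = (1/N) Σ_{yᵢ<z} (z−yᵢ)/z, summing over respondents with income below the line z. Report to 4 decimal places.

Below z: £100, £110 (q = 2 of N = 8).
Normalized shortfalls: (190−100)/190 = 0.4737; (190−110)/190 = 0.4211.
Sum of shortfalls = 0.894737; P₁ averages over all N: 0.894737 / 8 = 0.1118.

0.1118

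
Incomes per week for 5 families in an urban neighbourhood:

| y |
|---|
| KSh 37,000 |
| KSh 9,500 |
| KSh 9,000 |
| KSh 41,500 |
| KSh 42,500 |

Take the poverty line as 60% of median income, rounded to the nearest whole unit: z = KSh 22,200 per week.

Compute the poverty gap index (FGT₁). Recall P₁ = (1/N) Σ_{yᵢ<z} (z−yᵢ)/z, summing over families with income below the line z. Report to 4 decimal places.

0.2333

Incomes under z: KSh 9,000, KSh 9,500 (q = 2 of N = 5).
Relative gaps: (22200−9000)/22200 = 0.5946; (22200−9500)/22200 = 0.5721.
Σ = 1.166667. Dividing by the full population N = 5 gives P₁ = 0.2333.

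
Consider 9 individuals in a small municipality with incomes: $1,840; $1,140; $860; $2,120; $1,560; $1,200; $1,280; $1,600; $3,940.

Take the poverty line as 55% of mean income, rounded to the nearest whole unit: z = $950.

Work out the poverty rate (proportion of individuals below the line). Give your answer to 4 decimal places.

0.1111

1 of the 9 individuals have income below $950.
H = 1/9 = 0.1111.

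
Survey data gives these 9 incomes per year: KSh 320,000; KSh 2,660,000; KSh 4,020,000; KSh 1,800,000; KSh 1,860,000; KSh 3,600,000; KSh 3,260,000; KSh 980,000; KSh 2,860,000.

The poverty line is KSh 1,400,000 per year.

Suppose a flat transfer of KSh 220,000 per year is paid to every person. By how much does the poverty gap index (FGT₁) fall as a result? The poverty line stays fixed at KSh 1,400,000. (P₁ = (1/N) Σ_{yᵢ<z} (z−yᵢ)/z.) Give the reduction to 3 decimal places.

0.035

Before: below the line — KSh 320,000, KSh 980,000; poverty gap index (FGT₁) = 0.11905.
After the KSh 220,000 transfer: below the line — KSh 540,000, KSh 1,200,000; poverty gap index (FGT₁) = 0.08413.
Reduction = 0.11905 − 0.08413 = 0.035.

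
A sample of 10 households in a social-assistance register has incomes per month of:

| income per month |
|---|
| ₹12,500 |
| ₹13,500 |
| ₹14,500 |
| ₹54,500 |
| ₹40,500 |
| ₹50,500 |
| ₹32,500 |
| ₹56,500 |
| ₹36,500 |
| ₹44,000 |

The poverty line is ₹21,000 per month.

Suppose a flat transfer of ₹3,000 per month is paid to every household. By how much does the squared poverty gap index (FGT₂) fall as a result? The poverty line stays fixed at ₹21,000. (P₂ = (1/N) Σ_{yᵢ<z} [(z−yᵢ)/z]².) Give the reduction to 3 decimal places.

Before: below the line — ₹12,500, ₹13,500, ₹14,500; squared poverty gap index (FGT₂) = 0.03872.
After the ₹3,000 transfer: below the line — ₹15,500, ₹16,500, ₹17,500; squared poverty gap index (FGT₂) = 0.01423.
Reduction = 0.03872 − 0.01423 = 0.024.

0.024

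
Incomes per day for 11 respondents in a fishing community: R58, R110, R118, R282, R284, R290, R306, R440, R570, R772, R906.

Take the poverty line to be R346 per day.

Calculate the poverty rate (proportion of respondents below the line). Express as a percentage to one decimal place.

63.6%

7 of the 11 respondents have income below R346.
H = 7/11 = 63.6%.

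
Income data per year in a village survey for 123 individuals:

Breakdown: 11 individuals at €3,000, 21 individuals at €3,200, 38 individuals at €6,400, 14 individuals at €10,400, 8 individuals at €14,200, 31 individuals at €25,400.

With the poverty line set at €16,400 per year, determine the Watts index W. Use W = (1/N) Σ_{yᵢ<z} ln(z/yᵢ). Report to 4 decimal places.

Poor units: 11×€3,000, 21×€3,200, 38×€6,400, 14×€10,400, 8×€14,200 (q = 92 of N = 123).
Log gaps: ln(16400/3000) = 1.6987 (×11); ln(16400/3200) = 1.6341 (×21); ln(16400/6400) = 0.9410 (×38); ln(16400/10400) = 0.4555 (×14); ln(16400/14200) = 0.1440 (×8).
W = 96.288440 / 123 = 0.7828.

0.7828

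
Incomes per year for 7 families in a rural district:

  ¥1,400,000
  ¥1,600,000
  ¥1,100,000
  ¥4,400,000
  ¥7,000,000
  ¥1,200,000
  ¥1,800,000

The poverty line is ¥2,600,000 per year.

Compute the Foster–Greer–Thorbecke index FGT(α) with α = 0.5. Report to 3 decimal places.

Incomes under z: ¥1,100,000, ¥1,200,000, ¥1,400,000, ¥1,600,000, ¥1,800,000 (q = 5 of N = 7).
Relative gaps: (2600000−1100000)/2600000 = 0.5769; (2600000−1200000)/2600000 = 0.5385; (2600000−1400000)/2600000 = 0.4615; (2600000−1600000)/2600000 = 0.3846; (2600000−1800000)/2600000 = 0.3077.
Raised to α = 0.5: 0.75955; 0.73380; 0.67937; 0.62017; 0.55470.
Sum = 3.347594; FGT(0.5) = 3.347594 / 7 = 0.478.

0.478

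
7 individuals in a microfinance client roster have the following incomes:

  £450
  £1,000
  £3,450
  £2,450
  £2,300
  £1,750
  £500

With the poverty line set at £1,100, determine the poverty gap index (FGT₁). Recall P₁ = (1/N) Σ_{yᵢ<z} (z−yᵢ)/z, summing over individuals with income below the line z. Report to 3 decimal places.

Below the line: £450, £500, £1,000 (q = 3 of N = 7).
Shortfall ratios: (1100−450)/1100 = 0.5909; (1100−500)/1100 = 0.5455; (1100−1000)/1100 = 0.0909.
Sum of shortfalls = 1.227273; P₁ averages over all N: 1.227273 / 7 = 0.175.

0.175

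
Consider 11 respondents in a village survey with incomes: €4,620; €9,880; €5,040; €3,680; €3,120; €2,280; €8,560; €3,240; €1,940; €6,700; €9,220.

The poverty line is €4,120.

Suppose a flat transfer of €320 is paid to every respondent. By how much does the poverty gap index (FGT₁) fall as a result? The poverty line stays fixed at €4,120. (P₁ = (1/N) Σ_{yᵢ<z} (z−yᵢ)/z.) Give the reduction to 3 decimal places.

0.035

Before: below the line — €1,940, €2,280, €3,120, €3,240, €3,680; poverty gap index (FGT₁) = 0.13989.
After the €320 transfer: below the line — €2,260, €2,600, €3,440, €3,560, €4,000; poverty gap index (FGT₁) = 0.10459.
Reduction = 0.13989 − 0.10459 = 0.035.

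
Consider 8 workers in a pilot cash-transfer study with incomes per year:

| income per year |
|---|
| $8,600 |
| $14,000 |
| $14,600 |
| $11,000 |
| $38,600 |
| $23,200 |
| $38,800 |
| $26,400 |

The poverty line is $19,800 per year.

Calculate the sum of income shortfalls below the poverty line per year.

$31,000

Incomes under z: $8,600, $11,000, $14,000, $14,600 (q = 4 of N = 8).
Individual gaps: 19800−8600 = 11200; 19800−11000 = 8800; 19800−14000 = 5800; 19800−14600 = 5200.
Aggregate gap = $31,000.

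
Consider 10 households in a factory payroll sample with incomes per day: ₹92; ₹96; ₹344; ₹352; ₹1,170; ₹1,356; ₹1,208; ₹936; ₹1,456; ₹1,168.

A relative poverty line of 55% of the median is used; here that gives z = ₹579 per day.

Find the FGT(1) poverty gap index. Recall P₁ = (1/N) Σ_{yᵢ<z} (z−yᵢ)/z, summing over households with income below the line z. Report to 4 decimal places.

Poor units: ₹92, ₹96, ₹344, ₹352 (q = 4 of N = 10).
Normalized shortfalls: (579−92)/579 = 0.8411; (579−96)/579 = 0.8342; (579−344)/579 = 0.4059; (579−352)/579 = 0.3921.
Σ = 2.473230. Dividing by the full population N = 10 gives P₁ = 0.2473.

0.2473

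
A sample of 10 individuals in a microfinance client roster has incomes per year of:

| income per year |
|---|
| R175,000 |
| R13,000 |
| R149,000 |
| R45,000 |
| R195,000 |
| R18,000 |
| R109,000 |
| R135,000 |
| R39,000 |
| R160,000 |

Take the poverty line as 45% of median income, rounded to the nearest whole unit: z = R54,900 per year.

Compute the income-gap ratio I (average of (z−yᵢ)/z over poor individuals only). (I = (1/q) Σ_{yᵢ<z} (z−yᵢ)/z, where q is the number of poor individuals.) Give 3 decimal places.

Incomes under z: R13,000, R18,000, R39,000, R45,000 (q = 4 of N = 10).
Relative gaps: 0.7632, 0.6721, 0.2896, 0.1803; sum = 1.905282.
I averages over the q = 4 poor units only: 1.905282 / 4 = 0.476.

0.476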